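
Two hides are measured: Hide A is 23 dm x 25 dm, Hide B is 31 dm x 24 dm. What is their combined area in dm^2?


1319 dm^2


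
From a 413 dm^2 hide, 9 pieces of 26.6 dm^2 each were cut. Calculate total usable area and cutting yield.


Total usable = 9 x 26.6 = 239.4 dm^2
Yield = 239.4 / 413 x 100 = 58.0%


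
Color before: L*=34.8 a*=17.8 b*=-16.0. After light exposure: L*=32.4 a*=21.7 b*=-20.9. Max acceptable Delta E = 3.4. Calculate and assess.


Delta E = 6.71
Passes: No


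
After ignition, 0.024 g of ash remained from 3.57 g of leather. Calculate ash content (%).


Ash% = 0.024 / 3.57 x 100
Ash% = 0.67%


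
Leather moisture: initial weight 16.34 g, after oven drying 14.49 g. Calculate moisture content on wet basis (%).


Moisture = 16.34 - 14.49 = 1.85 g
MC = 1.85 / 16.34 x 100 = 11.3%


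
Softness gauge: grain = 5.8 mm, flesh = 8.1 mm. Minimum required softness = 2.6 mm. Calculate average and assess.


Average softness = 6.95 mm
Meets requirement: Yes

Average = (5.8 + 8.1) / 2 = 6.95 mm
Minimum = 2.6 mm
Meets requirement: Yes


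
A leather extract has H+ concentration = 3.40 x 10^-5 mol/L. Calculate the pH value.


pH = 4.47


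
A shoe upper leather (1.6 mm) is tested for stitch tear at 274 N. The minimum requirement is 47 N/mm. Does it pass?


STS = 171.3 N/mm
Passes: Yes

STS = 274 / 1.6 = 171.3 N/mm
Minimum required: 47 N/mm
Passes: Yes


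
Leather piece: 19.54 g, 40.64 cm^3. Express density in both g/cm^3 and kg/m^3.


0.481 g/cm^3
481 kg/m^3


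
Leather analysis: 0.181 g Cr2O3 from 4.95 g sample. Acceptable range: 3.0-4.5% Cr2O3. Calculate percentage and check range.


Cr2O3% = 0.181 / 4.95 x 100 = 3.66%
Acceptable range: 3.0 to 4.5%
Within range: Yes


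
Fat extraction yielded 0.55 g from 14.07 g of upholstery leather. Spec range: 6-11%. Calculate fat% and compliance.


Fat% = 0.55 / 14.07 x 100 = 3.9%
Spec range: 6-11%
Compliant: No


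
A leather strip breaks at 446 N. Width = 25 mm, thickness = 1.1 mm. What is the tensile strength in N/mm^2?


16.22 N/mm^2

Cross-sectional area = 25 x 1.1 = 27.5 mm^2
Tensile strength = 446 / 27.5 = 16.22 N/mm^2


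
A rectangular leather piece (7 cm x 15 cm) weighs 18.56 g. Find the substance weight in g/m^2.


Area = 7 x 15 = 105 cm^2
SW = 18.56 / 105 x 10000 = 1767.6 g/m^2


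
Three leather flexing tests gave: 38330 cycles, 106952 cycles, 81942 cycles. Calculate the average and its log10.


Average = (38330 + 106952 + 81942) / 3 = 75741 cycles
log10(75741) = 4.88


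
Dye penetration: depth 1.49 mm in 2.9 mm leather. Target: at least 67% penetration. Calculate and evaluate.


Penetration = 51.4%
Meets target: No


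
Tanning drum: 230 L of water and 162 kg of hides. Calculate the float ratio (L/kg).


Float ratio = water / hide weight
Ratio = 230 / 162 = 1.4


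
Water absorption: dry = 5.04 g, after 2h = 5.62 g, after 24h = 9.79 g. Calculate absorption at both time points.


WA (2h) = (5.62 - 5.04) / 5.04 x 100 = 11.5%
WA (24h) = (9.79 - 5.04) / 5.04 x 100 = 94.2%


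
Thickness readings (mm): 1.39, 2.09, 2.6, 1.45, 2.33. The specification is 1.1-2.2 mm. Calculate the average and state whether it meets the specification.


Average = 1.97 mm
Within specification: Yes

Sum = 9.86
Average = 9.86 / 5 = 1.97 mm
Specification range: 1.1 to 2.2 mm
Within spec: Yes


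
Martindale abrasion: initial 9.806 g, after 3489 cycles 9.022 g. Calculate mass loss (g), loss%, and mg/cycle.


Mass loss = 0.784 g
Loss = 8.00%
Rate = 0.225 mg/cycle


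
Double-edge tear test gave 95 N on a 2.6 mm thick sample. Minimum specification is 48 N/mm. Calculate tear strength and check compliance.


Tear strength = 36.5 N/mm
Compliant: No

Tear strength = 95 / 2.6 = 36.5 N/mm
Required minimum = 48 N/mm
Compliant: No


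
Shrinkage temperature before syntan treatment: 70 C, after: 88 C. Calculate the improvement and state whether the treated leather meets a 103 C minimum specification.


Improvement = 18 C
Meets 103 C spec: No

Improvement = 88 - 70 = 18 C
Spec check: 88 C >= 103 C? No


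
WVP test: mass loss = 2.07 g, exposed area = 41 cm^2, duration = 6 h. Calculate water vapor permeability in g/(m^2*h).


WVP = mass_loss / (area x time) x 10000
WVP = 2.07 / (41 x 6) x 10000
WVP = 2.07 / 246 x 10000 = 84.15 g/(m^2*h)


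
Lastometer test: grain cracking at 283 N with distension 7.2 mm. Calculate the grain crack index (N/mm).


39.3 N/mm

Grain crack index = force / distension
Index = 283 / 7.2 = 39.3 N/mm


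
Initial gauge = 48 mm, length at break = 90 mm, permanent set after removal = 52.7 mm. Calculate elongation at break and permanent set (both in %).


Elongation at break = (90 - 48) / 48 x 100 = 87.5%
Permanent set = (52.7 - 48) / 48 x 100 = 9.8%


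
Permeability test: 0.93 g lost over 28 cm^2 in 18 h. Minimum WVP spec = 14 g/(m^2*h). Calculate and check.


WVP = 0.93 / (28 x 18) x 10000 = 18.45 g/(m^2*h)
Minimum: 14 g/(m^2*h)
Meets spec: Yes


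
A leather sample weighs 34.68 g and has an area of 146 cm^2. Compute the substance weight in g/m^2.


2375.3 g/m^2

Substance weight = mass / area x 10000
SW = 34.68 / 146 x 10000
SW = 2375.3 g/m^2


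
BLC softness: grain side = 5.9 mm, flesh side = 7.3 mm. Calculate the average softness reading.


6.60 mm


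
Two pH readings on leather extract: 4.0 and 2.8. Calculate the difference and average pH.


Difference = |4.0 - 2.8| = 1.2
Average = (4.0 + 2.8) / 2 = 3.40


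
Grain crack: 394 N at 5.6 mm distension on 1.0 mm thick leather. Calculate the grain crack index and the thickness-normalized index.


Crack index = 70.4 N/mm
Normalized index = 70.4 N/mm per mm

Crack index = 394 / 5.6 = 70.4 N/mm
Normalized = 70.4 / 1.0 = 70.4 N/mm per mm


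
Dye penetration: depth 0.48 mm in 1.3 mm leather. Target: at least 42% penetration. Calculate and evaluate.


Penetration = 36.9%
Meets target: No


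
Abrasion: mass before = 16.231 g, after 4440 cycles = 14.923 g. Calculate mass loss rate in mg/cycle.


Mass loss = 16.231 - 14.923 = 1.308 g
Rate = 1.308 / 4440 x 1000 = 0.295 mg/cycle


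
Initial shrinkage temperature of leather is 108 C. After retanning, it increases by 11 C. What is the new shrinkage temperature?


New Ts = 108 + 11 = 119 C


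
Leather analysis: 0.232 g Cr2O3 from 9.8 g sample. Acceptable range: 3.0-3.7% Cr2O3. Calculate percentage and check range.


Cr2O3% = 0.232 / 9.8 x 100 = 2.37%
Acceptable range: 3.0 to 3.7%
Within range: No


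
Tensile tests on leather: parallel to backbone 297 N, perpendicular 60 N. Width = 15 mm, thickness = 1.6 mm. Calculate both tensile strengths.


Parallel = 12.38 N/mm^2
Perpendicular = 2.50 N/mm^2


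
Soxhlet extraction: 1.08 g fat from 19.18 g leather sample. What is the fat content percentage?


5.6%

Fat content = 1.08 / 19.18 x 100
Fat = 5.6%


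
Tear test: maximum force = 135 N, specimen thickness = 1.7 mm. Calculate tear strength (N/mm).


79.4 N/mm


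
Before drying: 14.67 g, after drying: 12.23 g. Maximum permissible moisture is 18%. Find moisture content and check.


Moisture content = 16.6%
Acceptable: Yes


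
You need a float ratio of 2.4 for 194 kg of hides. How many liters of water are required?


Water = hide weight x target ratio
Water = 194 x 2.4 = 465.6 L


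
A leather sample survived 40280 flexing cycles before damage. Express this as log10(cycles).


log10(40280) = 4.61


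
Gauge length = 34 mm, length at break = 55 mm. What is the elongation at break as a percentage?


Extension = 55 - 34 = 21 mm
Elongation = 21 / 34 x 100 = 61.8%


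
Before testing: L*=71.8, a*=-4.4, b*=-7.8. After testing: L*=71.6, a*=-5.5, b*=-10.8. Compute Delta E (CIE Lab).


dL = 71.6 - 71.8 = -0.2
da = -5.5 - (-4.4) = -1.1
db = -10.8 - (-7.8) = -3.0
dE = sqrt((-0.2)^2 + (-1.1)^2 + (-3.0)^2) = 3.20


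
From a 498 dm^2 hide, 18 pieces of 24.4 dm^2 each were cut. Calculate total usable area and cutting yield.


Total usable = 18 x 24.4 = 439.2 dm^2
Yield = 439.2 / 498 x 100 = 88.2%


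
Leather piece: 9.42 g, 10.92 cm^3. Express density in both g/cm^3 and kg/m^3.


0.863 g/cm^3
863 kg/m^3

Density = 9.42 / 10.92 = 0.863 g/cm^3
Convert: 0.863 x 1000 = 863 kg/m^3


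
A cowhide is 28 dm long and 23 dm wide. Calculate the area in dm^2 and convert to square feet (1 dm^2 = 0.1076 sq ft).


644 dm^2
69.29 sq ft


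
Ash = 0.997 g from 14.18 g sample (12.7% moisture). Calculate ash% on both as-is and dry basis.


As-is ash% = 0.997 / 14.18 x 100 = 7.03%
Dry mass = 14.18 x (100 - 12.7) / 100 = 12.37914 g
Dry-basis ash% = 0.997 / 12.37914 x 100 = 8.05%


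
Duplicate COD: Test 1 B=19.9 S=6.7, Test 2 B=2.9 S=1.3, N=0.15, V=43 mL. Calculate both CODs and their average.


COD1 = 368.4 mg/L
COD2 = 44.7 mg/L
Average = 206.6 mg/L

COD1 = (19.9 - 6.7) x 0.15 x 8000 / 43 = 368.4 mg/L
COD2 = (2.9 - 1.3) x 0.15 x 8000 / 43 = 44.7 mg/L
Average = (368.4 + 44.7) / 2 = 206.6 mg/L


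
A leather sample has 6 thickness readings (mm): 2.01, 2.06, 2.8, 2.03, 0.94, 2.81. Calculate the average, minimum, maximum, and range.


Average = 2.11 mm
Min = 0.94 mm
Max = 2.81 mm
Range = 1.87 mm

Sum = 12.65
Average = 12.65 / 6 = 2.11 mm
Minimum = 0.94 mm
Maximum = 2.81 mm
Range = 2.81 - 0.94 = 1.87 mm


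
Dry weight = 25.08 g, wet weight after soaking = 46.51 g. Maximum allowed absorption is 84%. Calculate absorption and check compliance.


Absorption = 85.4%
Compliant: No


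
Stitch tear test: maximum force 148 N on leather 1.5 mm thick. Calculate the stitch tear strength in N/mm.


Stitch tear strength = force / thickness
STS = 148 / 1.5 = 98.7 N/mm


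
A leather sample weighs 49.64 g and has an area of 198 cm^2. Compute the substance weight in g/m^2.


Substance weight = mass / area x 10000
SW = 49.64 / 198 x 10000
SW = 2507.1 g/m^2


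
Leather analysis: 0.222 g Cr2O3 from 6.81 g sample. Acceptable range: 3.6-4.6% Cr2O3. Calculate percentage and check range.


Cr2O3% = 0.222 / 6.81 x 100 = 3.26%
Acceptable range: 3.6 to 4.6%
Within range: No


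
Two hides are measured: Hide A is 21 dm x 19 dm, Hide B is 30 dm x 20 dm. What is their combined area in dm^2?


999 dm^2


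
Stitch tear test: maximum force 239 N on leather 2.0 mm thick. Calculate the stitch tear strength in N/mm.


119.5 N/mm


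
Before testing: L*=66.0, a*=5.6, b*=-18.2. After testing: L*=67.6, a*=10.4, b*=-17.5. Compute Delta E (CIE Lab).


Delta E = 5.11


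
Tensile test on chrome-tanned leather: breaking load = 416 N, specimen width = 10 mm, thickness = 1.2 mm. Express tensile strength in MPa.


Cross-section = 10 x 1.2 = 12.0 mm^2
TS = 416 / 12.0 = 34.67 MPa
(1 N/mm^2 = 1 MPa)


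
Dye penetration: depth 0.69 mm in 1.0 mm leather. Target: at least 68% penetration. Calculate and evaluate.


Penetration = 69.0%
Meets target: Yes


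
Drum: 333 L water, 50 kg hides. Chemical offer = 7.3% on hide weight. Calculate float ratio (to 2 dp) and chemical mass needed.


Float ratio = 333 / 50 = 6.66
Chemical = 50 x 7.3 / 100 = 3.65 kg


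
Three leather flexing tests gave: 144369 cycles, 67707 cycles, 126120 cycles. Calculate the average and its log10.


Average = 112732 cycles
log10 = 5.05


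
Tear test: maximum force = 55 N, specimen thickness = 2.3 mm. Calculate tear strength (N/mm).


23.9 N/mm

Tear strength = force / thickness
Tear = 55 / 2.3 = 23.9 N/mm


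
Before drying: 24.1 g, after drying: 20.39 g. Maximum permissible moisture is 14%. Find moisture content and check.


MC = (24.1 - 20.39) / 24.1 x 100 = 15.4%
Maximum: 14%
Acceptable: No


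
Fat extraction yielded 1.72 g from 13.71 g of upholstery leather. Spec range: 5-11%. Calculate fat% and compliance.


Fat% = 1.72 / 13.71 x 100 = 12.5%
Spec range: 5-11%
Compliant: No


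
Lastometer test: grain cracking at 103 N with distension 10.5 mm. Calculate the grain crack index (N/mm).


Grain crack index = force / distension
Index = 103 / 10.5 = 9.8 N/mm


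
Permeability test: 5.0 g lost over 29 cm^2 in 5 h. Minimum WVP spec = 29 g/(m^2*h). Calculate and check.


WVP = 344.83 g/(m^2*h)
Meets specification: Yes

WVP = 5.0 / (29 x 5) x 10000 = 344.83 g/(m^2*h)
Minimum: 29 g/(m^2*h)
Meets spec: Yes


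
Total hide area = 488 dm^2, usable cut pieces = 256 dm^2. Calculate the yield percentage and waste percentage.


Yield = 52.5%
Waste = 47.5%

Yield = 256 / 488 x 100 = 52.5%
Waste = 488 - 256 = 232 dm^2
Waste% = 100 - 52.5 = 47.5%


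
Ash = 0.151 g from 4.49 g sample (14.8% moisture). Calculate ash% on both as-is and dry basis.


As-is ash = 3.36%
Dry-basis ash = 3.95%

As-is ash% = 0.151 / 4.49 x 100 = 3.36%
Dry mass = 4.49 x (100 - 14.8) / 100 = 3.82548 g
Dry-basis ash% = 0.151 / 3.82548 x 100 = 3.95%


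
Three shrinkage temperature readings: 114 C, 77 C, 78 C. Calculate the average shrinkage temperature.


Average = (114 + 77 + 78) / 3
Average = 269 / 3 = 89.7 C


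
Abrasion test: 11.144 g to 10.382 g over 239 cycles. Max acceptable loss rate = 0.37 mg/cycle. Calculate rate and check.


Rate = 3.188 mg/cycle
Passes: No

Loss = 11.144 - 10.382 = 0.762 g
Rate = 0.762 g / 239 cycles x 1000 = 3.188 mg/cycle
Max = 0.37 mg/cycle
Passes: No


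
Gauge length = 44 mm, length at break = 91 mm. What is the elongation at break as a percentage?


106.8%

Extension = 91 - 44 = 47 mm
Elongation = 47 / 44 x 100 = 106.8%


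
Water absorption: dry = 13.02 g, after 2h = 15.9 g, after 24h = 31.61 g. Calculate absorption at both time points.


2h absorption = 22.1%
24h absorption = 142.8%

WA (2h) = (15.9 - 13.02) / 13.02 x 100 = 22.1%
WA (24h) = (31.61 - 13.02) / 13.02 x 100 = 142.8%


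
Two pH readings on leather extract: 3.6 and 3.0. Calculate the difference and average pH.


Difference = 0.6
Average pH = 3.30

Difference = |3.6 - 3.0| = 0.6
Average = (3.6 + 3.0) / 2 = 3.30


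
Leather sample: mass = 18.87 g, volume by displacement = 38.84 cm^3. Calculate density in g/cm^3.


Density = mass / volume
Density = 18.87 / 38.84 = 0.486 g/cm^3


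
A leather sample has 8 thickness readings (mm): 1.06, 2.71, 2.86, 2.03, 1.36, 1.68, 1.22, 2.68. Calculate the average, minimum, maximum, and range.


Sum = 15.60
Average = 15.60 / 8 = 1.95 mm
Minimum = 1.06 mm
Maximum = 2.86 mm
Range = 2.86 - 1.06 = 1.80 mm


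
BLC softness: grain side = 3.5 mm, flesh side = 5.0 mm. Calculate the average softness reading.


Average = (3.5 + 5.0) / 2
Average = 4.25 mm


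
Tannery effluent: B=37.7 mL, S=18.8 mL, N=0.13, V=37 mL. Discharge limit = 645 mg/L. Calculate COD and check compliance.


COD = 531.2 mg/L
Compliant: Yes


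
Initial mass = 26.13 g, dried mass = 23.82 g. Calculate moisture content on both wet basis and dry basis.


Wet basis = 8.8%
Dry basis = 9.7%

Moisture lost = 26.13 - 23.82 = 2.31 g
Wet basis MC = 2.31 / 26.13 x 100 = 8.8%
Dry basis MC = 2.31 / 23.82 x 100 = 9.7%


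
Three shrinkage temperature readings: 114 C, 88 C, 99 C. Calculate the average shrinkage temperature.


100.3 C

Average = (114 + 88 + 99) / 3
Average = 301 / 3 = 100.3 C


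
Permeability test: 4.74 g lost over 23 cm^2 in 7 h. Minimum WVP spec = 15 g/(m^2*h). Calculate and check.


WVP = 4.74 / (23 x 7) x 10000 = 294.41 g/(m^2*h)
Minimum: 15 g/(m^2*h)
Meets spec: Yes


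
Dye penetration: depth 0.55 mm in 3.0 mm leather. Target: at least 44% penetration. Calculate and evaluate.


Penetration = 0.55 / 3.0 x 100 = 18.3%
Target: 44%
Meets target: No


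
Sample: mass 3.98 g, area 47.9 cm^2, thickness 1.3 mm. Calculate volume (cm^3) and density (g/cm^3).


Thickness in cm = 1.3 / 10 = 0.13 cm
Volume = 47.9 x 0.13 = 6.227 cm^3
Density = 3.98 / 6.227 = 0.639 g/cm^3


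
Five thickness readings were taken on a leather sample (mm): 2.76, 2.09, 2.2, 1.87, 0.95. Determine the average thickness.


Sum = 2.76 + 2.09 + 2.2 + 1.87 + 0.95 = 9.87
Average = 9.87 / 5 = 1.97 mm


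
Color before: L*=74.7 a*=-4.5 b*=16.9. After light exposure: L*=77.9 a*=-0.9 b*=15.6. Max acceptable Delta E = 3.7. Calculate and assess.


Delta E = 4.99
Passes: No

dL = 3.2, da = 3.6, db = -1.3
dE = sqrt((3.2)^2 + (3.6)^2 + (-1.3)^2) = 4.99
Max = 3.7
Passes: No


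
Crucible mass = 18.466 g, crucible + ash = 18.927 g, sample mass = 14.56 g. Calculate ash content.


Ash mass = 0.461 g
Ash content = 3.17%

Ash mass = 18.927 - 18.466 = 0.461 g
Ash% = 0.461 / 14.56 x 100 = 3.17%


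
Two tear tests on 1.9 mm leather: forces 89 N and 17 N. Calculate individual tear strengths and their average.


Tear 1 = 46.8 N/mm
Tear 2 = 8.9 N/mm
Average = 27.9 N/mm

Tear 1 = 89 / 1.9 = 46.8 N/mm
Tear 2 = 17 / 1.9 = 8.9 N/mm
Average = (46.8 + 8.9) / 2 = 27.9 N/mm


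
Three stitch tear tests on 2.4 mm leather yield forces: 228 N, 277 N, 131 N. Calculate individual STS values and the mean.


STS1 = 95.0 N/mm
STS2 = 115.4 N/mm
STS3 = 54.6 N/mm
Mean = 88.3 N/mm

STS1 = 228 / 2.4 = 95.0 N/mm
STS2 = 277 / 2.4 = 115.4 N/mm
STS3 = 131 / 2.4 = 54.6 N/mm
Mean = (95.0 + 115.4 + 54.6) / 3 = 88.3 N/mm


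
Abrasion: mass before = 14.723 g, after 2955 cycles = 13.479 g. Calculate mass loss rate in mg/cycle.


Mass loss = 14.723 - 13.479 = 1.244 g
Rate = 1.244 / 2955 x 1000 = 0.421 mg/cycle


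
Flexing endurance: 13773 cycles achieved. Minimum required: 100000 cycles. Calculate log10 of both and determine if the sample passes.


log10(13773) = 4.14
log10(100000) = 5.00
Passes: No


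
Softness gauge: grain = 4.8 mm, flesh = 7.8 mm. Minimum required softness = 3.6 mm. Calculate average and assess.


Average softness = 6.30 mm
Meets requirement: Yes

Average = (4.8 + 7.8) / 2 = 6.30 mm
Minimum = 3.6 mm
Meets requirement: Yes


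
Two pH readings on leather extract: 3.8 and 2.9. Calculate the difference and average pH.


Difference = 0.9
Average pH = 3.35

Difference = |3.8 - 2.9| = 0.9
Average = (3.8 + 2.9) / 2 = 3.35


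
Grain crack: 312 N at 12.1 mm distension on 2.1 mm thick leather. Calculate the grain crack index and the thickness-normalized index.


Crack index = 312 / 12.1 = 25.8 N/mm
Normalized = 25.8 / 2.1 = 12.3 N/mm per mm


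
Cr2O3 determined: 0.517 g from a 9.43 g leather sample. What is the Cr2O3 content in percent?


Cr2O3% = 0.517 / 9.43 x 100
Cr2O3% = 5.48%


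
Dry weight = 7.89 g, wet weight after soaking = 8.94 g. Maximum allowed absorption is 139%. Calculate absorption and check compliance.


WA = (8.94 - 7.89) / 7.89 x 100 = 13.3%
Maximum allowed: 139%
Compliant: Yes


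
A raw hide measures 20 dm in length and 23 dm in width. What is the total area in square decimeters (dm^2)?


Area = length x width
Area = 20 x 23 = 460 dm^2


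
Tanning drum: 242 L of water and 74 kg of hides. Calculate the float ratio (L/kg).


3.3

Float ratio = water / hide weight
Ratio = 242 / 74 = 3.3


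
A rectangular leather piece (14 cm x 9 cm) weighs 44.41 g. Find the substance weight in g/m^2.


Area = 14 x 9 = 126 cm^2
SW = 44.41 / 126 x 10000 = 3524.6 g/m^2


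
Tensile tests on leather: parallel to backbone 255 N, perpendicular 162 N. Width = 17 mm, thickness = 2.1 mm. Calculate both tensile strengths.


Area = 17 x 2.1 = 35.7 mm^2
TS (parallel) = 255 / 35.7 = 7.14 N/mm^2
TS (perpendicular) = 162 / 35.7 = 4.54 N/mm^2


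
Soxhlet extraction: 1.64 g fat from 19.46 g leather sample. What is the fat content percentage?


8.4%

Fat content = 1.64 / 19.46 x 100
Fat = 8.4%


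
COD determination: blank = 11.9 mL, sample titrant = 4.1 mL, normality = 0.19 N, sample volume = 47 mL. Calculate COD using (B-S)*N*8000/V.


COD = (11.9 - 4.1) x 0.19 x 8000 / 47
COD = 7.8 x 0.19 x 8000 / 47
COD = 252.3 mg/L


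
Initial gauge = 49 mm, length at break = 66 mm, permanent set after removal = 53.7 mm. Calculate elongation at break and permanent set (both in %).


Elongation at break = (66 - 49) / 49 x 100 = 34.7%
Permanent set = (53.7 - 49) / 49 x 100 = 9.6%


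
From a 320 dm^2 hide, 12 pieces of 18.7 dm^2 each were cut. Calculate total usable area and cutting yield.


Total usable = 12 x 18.7 = 224.4 dm^2
Yield = 224.4 / 320 x 100 = 70.1%


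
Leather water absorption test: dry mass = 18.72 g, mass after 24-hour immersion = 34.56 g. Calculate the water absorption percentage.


84.6%


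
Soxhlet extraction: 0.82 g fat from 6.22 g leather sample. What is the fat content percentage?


Fat content = 0.82 / 6.22 x 100
Fat = 13.2%


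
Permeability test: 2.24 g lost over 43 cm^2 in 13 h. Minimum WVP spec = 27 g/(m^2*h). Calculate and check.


WVP = 40.07 g/(m^2*h)
Meets specification: Yes

WVP = 2.24 / (43 x 13) x 10000 = 40.07 g/(m^2*h)
Minimum: 27 g/(m^2*h)
Meets spec: Yes


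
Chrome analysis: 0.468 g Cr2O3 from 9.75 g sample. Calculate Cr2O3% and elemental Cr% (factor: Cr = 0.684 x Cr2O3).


Cr2O3% = 0.468 / 9.75 x 100 = 4.80%
Cr% = 4.80 x 0.684 = 3.28%


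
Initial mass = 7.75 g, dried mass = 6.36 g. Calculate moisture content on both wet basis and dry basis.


Wet basis = 17.9%
Dry basis = 21.9%

Moisture lost = 7.75 - 6.36 = 1.39 g
Wet basis MC = 1.39 / 7.75 x 100 = 17.9%
Dry basis MC = 1.39 / 6.36 x 100 = 21.9%


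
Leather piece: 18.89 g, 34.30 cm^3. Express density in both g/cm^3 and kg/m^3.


Density = 18.89 / 34.30 = 0.551 g/cm^3
Convert: 0.551 x 1000 = 551 kg/m^3


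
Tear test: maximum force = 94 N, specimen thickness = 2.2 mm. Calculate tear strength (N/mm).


42.7 N/mm


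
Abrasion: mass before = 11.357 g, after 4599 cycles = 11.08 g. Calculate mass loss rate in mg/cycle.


Mass loss = 11.357 - 11.08 = 0.277 g
Rate = 0.277 / 4599 x 1000 = 0.060 mg/cycle


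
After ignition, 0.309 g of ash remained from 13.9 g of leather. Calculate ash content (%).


2.22%

Ash% = 0.309 / 13.9 x 100
Ash% = 2.22%


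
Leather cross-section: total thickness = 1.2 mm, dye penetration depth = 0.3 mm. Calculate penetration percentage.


25.0%


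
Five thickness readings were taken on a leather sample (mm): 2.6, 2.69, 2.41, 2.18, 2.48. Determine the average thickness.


2.47 mm


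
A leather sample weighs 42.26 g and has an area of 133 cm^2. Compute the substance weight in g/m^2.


3177.4 g/m^2

Substance weight = mass / area x 10000
SW = 42.26 / 133 x 10000
SW = 3177.4 g/m^2


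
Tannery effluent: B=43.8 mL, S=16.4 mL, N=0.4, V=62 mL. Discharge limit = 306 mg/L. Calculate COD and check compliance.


COD = 1414.2 mg/L
Compliant: No


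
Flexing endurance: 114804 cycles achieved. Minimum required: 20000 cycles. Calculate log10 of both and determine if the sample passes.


Achieved: log10 = 5.06
Required: log10 = 4.30
Passes: Yes

log10(114804) = 5.06
log10(20000) = 4.30
Passes: Yes


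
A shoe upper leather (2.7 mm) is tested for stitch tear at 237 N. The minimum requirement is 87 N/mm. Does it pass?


STS = 237 / 2.7 = 87.8 N/mm
Minimum required: 87 N/mm
Passes: Yes


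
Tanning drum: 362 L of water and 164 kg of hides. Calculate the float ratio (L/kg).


Float ratio = water / hide weight
Ratio = 362 / 164 = 2.2


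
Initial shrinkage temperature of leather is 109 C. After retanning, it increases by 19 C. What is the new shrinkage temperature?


New Ts = 109 + 19 = 128 C


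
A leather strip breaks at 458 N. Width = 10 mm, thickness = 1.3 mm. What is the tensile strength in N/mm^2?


35.23 N/mm^2


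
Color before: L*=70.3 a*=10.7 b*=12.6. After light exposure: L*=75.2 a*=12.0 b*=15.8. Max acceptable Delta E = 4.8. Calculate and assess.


Delta E = 5.99
Passes: No


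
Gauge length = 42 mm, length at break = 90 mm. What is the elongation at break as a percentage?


Extension = 90 - 42 = 48 mm
Elongation = 48 / 42 x 100 = 114.3%


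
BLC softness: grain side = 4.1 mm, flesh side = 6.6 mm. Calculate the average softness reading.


Average = (4.1 + 6.6) / 2
Average = 5.35 mm


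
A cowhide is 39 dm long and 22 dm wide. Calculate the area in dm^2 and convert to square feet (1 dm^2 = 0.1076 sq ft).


Area = 39 x 22 = 858 dm^2
Conversion: 858 x 0.1076 = 92.32 sq ft


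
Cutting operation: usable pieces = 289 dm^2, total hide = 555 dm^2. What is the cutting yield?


Yield = usable / total x 100
Yield = 289 / 555 x 100 = 52.1%


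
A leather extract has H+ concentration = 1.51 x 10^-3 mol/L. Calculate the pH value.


pH = -log10[H+]
pH = -log10(1.51 x 10^-3) = 2.82


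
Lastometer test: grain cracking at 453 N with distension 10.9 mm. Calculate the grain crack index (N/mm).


41.6 N/mm


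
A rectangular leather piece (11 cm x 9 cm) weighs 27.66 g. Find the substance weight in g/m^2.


Area = 11 x 9 = 99 cm^2
SW = 27.66 / 99 x 10000 = 2793.9 g/m^2


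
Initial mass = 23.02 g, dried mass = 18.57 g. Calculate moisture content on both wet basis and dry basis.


Moisture lost = 23.02 - 18.57 = 4.45 g
Wet basis MC = 4.45 / 23.02 x 100 = 19.3%
Dry basis MC = 4.45 / 18.57 x 100 = 24.0%


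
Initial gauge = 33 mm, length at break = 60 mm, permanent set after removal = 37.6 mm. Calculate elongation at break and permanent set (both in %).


Elongation at break = (60 - 33) / 33 x 100 = 81.8%
Permanent set = (37.6 - 33) / 33 x 100 = 13.9%


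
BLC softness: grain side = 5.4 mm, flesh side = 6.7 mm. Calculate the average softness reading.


6.05 mm


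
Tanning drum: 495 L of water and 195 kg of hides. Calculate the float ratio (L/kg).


Float ratio = water / hide weight
Ratio = 495 / 195 = 2.5


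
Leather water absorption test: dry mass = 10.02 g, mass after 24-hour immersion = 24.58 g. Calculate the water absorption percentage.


Water absorbed = 24.58 - 10.02 = 14.56 g
WA% = 14.56 / 10.02 x 100 = 145.3%


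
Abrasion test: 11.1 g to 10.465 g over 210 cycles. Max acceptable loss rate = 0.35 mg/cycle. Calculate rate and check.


Loss = 11.1 - 10.465 = 0.635 g
Rate = 0.635 g / 210 cycles x 1000 = 3.024 mg/cycle
Max = 0.35 mg/cycle
Passes: No


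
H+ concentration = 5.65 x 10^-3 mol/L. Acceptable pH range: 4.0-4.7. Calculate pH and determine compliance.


pH = 2.25
Compliant: No

pH = -log10(5.65 x 10^-3) = 2.25
Range: 4.0 to 4.7
Compliant: No


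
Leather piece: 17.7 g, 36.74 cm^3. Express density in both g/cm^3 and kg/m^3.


Density = 17.7 / 36.74 = 0.482 g/cm^3
Convert: 0.482 x 1000 = 482 kg/m^3


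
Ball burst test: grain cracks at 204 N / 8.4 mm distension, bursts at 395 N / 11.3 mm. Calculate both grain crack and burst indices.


Crack index = 24.3 N/mm
Burst index = 35.0 N/mm


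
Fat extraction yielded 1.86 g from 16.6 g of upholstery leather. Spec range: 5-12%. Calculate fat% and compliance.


Fat% = 1.86 / 16.6 x 100 = 11.2%
Spec range: 5-12%
Compliant: Yes


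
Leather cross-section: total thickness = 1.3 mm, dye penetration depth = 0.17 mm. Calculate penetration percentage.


13.1%


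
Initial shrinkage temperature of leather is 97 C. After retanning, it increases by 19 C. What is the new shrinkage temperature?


116 C


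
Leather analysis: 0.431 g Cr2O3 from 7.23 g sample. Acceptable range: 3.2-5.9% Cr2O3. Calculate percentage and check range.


Cr2O3% = 0.431 / 7.23 x 100 = 5.96%
Acceptable range: 3.2 to 5.9%
Within range: No


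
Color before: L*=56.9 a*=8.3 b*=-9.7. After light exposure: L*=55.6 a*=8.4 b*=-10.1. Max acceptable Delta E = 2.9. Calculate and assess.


dL = -1.3, da = 0.1, db = -0.4
dE = sqrt((-1.3)^2 + (0.1)^2 + (-0.4)^2) = 1.36
Max = 2.9
Passes: Yes


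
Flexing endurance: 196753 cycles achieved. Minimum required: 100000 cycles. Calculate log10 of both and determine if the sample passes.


log10(196753) = 5.29
log10(100000) = 5.00
Passes: Yes


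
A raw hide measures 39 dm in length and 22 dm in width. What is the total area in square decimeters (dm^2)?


Area = length x width
Area = 39 x 22 = 858 dm^2


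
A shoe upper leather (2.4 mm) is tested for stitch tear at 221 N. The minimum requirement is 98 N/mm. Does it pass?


STS = 92.1 N/mm
Passes: No


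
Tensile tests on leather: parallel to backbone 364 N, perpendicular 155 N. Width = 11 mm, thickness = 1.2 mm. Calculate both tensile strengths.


Parallel = 27.58 N/mm^2
Perpendicular = 11.74 N/mm^2


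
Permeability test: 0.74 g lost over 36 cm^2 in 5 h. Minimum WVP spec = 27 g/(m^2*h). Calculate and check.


WVP = 41.11 g/(m^2*h)
Meets specification: Yes


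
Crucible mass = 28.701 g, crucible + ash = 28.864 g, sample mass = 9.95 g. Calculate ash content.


Ash mass = 28.864 - 28.701 = 0.163 g
Ash% = 0.163 / 9.95 x 100 = 1.64%


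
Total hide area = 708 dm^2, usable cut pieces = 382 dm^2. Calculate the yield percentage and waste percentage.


Yield = 54.0%
Waste = 46.0%

Yield = 382 / 708 x 100 = 54.0%
Waste = 708 - 382 = 326 dm^2
Waste% = 100 - 54.0 = 46.0%


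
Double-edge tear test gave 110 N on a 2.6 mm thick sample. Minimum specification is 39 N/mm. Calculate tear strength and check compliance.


Tear strength = 42.3 N/mm
Compliant: Yes

Tear strength = 110 / 2.6 = 42.3 N/mm
Required minimum = 39 N/mm
Compliant: Yes


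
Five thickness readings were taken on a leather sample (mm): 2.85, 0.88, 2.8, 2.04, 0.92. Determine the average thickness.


Sum = 2.85 + 0.88 + 2.8 + 2.04 + 0.92 = 9.49
Average = 9.49 / 5 = 1.90 mm


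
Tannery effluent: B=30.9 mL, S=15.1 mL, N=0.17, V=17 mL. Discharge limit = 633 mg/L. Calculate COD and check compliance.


COD = (30.9 - 15.1) x 0.17 x 8000 / 17 = 1264.0 mg/L
Limit: 633 mg/L
Compliant: No


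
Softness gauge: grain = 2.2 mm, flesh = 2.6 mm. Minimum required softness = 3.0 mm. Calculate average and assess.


Average = (2.2 + 2.6) / 2 = 2.40 mm
Minimum = 3.0 mm
Meets requirement: No


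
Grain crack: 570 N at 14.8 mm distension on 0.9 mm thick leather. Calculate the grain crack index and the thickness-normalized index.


Crack index = 570 / 14.8 = 38.5 N/mm
Normalized = 38.5 / 0.9 = 42.8 N/mm per mm


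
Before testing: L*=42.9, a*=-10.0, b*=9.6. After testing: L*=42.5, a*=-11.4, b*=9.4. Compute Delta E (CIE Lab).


Delta E = 1.47


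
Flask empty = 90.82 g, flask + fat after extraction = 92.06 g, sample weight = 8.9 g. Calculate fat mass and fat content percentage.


Fat mass = 1.24 g
Fat content = 13.9%


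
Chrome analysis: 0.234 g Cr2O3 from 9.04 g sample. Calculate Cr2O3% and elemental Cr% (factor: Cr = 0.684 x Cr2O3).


Cr2O3% = 0.234 / 9.04 x 100 = 2.59%
Cr% = 2.59 x 0.684 = 1.77%


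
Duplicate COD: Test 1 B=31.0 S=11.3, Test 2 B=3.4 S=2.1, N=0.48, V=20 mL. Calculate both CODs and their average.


COD1 = (31.0 - 11.3) x 0.48 x 8000 / 20 = 3782.4 mg/L
COD2 = (3.4 - 2.1) x 0.48 x 8000 / 20 = 249.6 mg/L
Average = (3782.4 + 249.6) / 2 = 2016.0 mg/L


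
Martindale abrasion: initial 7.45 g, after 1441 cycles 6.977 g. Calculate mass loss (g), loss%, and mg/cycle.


Loss = 7.45 - 6.977 = 0.473 g
Loss% = 0.473 / 7.45 x 100 = 6.35%
Rate = 0.473 / 1441 x 1000 = 0.328 mg/cycle


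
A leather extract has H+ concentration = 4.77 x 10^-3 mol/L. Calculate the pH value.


pH = 2.32

pH = -log10[H+]
pH = -log10(4.77 x 10^-3) = 2.32


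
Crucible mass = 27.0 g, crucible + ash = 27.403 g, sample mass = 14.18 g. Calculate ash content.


Ash mass = 27.403 - 27.0 = 0.403 g
Ash% = 0.403 / 14.18 x 100 = 2.84%


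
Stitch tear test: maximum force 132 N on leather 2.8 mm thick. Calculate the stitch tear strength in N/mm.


Stitch tear strength = force / thickness
STS = 132 / 2.8 = 47.1 N/mm


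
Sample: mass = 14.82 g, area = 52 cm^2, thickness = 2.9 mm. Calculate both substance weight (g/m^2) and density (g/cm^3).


Substance weight = 2850.0 g/m^2
Density = 0.983 g/cm^3

SW = 14.82 / 52 x 10000 = 2850.0 g/m^2
Volume = 52 x 2.9 / 10 = 15.08 cm^3
Density = 14.82 / 15.08 = 0.983 g/cm^3


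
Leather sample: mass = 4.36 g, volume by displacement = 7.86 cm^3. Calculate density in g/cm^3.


Density = mass / volume
Density = 4.36 / 7.86 = 0.555 g/cm^3


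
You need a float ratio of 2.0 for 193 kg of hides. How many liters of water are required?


Water = hide weight x target ratio
Water = 193 x 2.0 = 386.0 L


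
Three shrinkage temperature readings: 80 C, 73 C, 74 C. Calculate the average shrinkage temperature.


75.7 C

Average = (80 + 73 + 74) / 3
Average = 227 / 3 = 75.7 C


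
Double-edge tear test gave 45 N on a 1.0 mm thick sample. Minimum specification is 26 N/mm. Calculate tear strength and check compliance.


Tear strength = 45 / 1.0 = 45.0 N/mm
Required minimum = 26 N/mm
Compliant: Yes


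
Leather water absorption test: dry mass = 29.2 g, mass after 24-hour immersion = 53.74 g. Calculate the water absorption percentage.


84.0%

Water absorbed = 53.74 - 29.2 = 24.54 g
WA% = 24.54 / 29.2 x 100 = 84.0%


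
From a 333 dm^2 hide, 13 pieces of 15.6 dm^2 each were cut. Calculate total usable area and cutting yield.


Usable area = 202.8 dm^2
Yield = 60.9%

Total usable = 13 x 15.6 = 202.8 dm^2
Yield = 202.8 / 333 x 100 = 60.9%


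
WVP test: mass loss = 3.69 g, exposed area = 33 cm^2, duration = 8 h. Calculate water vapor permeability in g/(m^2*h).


WVP = mass_loss / (area x time) x 10000
WVP = 3.69 / (33 x 8) x 10000
WVP = 3.69 / 264 x 10000 = 139.77 g/(m^2*h)


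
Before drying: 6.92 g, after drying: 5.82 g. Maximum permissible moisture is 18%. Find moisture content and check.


MC = (6.92 - 5.82) / 6.92 x 100 = 15.9%
Maximum: 18%
Acceptable: Yes


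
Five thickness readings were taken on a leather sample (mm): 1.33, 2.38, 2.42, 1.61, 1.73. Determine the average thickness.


Sum = 1.33 + 2.38 + 2.42 + 1.61 + 1.73 = 9.47
Average = 9.47 / 5 = 1.89 mm


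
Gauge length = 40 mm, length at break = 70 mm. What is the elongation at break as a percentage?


Extension = 70 - 40 = 30 mm
Elongation = 30 / 40 x 100 = 75.0%


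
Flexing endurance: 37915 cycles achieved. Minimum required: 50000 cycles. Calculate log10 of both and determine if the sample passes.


Achieved: log10 = 4.58
Required: log10 = 4.70
Passes: No

log10(37915) = 4.58
log10(50000) = 4.70
Passes: No


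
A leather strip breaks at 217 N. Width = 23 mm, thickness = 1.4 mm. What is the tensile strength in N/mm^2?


Cross-sectional area = 23 x 1.4 = 32.2 mm^2
Tensile strength = 217 / 32.2 = 6.74 N/mm^2


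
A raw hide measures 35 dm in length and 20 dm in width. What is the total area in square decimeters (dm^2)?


Area = length x width
Area = 35 x 20 = 700 dm^2


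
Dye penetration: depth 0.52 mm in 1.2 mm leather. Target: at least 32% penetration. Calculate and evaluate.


Penetration = 0.52 / 1.2 x 100 = 43.3%
Target: 32%
Meets target: Yes


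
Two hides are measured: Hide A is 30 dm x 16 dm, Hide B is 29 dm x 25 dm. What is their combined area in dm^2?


Hide A area = 30 x 16 = 480 dm^2
Hide B area = 29 x 25 = 725 dm^2
Total = 480 + 725 = 1205 dm^2


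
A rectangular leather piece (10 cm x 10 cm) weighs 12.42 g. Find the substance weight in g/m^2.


Area = 10 x 10 = 100 cm^2
SW = 12.42 / 100 x 10000 = 1242.0 g/m^2


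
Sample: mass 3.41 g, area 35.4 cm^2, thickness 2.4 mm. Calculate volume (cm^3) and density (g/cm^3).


Volume = 8.496 cm^3
Density = 0.401 g/cm^3


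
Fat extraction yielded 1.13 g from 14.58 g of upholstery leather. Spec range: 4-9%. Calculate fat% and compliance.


Fat content = 7.8%
Compliant: Yes


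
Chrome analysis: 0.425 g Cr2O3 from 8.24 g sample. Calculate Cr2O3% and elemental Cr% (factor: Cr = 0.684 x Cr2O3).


Cr2O3 = 5.16%
Cr = 3.53%


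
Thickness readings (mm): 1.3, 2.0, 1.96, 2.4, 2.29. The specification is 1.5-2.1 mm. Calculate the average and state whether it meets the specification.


Sum = 9.95
Average = 9.95 / 5 = 1.99 mm
Specification range: 1.5 to 2.1 mm
Within spec: Yes


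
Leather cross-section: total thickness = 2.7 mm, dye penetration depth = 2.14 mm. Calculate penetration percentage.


79.3%


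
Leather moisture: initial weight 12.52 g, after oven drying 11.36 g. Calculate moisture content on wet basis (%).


Moisture = 12.52 - 11.36 = 1.16 g
MC = 1.16 / 12.52 x 100 = 9.3%


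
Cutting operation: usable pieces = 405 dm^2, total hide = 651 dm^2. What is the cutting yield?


62.2%

Yield = usable / total x 100
Yield = 405 / 651 x 100 = 62.2%


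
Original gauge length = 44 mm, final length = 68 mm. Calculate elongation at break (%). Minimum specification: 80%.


Extension = 68 - 44 = 24 mm
Elongation = 24 / 44 x 100 = 54.5%
Minimum required: 80%
Meets specification: No


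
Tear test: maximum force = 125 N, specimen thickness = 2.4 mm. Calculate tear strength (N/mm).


Tear strength = force / thickness
Tear = 125 / 2.4 = 52.1 N/mm


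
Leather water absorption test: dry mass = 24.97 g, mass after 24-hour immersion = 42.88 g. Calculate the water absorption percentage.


Water absorbed = 42.88 - 24.97 = 17.91 g
WA% = 17.91 / 24.97 x 100 = 71.7%


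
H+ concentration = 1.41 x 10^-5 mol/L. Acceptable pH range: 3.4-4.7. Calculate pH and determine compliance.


pH = -log10(1.41 x 10^-5) = 4.85
Range: 3.4 to 4.7
Compliant: No


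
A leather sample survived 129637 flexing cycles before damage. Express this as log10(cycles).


log10(129637) = 5.11


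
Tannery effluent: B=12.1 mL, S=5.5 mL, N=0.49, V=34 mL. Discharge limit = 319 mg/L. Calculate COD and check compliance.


COD = 760.9 mg/L
Compliant: No

COD = (12.1 - 5.5) x 0.49 x 8000 / 34 = 760.9 mg/L
Limit: 319 mg/L
Compliant: No


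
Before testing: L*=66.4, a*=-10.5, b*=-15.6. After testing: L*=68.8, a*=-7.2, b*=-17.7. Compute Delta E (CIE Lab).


Delta E = 4.59

dL = 68.8 - 66.4 = 2.4
da = -7.2 - (-10.5) = 3.3
db = -17.7 - (-15.6) = -2.1
dE = sqrt((2.4)^2 + (3.3)^2 + (-2.1)^2) = 4.59


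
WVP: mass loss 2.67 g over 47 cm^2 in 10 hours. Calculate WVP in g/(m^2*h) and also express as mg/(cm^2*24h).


WVP = 2.67 / (47 x 10) x 10000 = 56.81 g/(m^2*h)
Mass loss in mg = 2.67 x 1000 = 2670 mg
Per cm^2 per 24h in mg: 2670 x 24 / (47 x 10) = 64080 / 470 = 136.34 mg/(cm^2*24h)


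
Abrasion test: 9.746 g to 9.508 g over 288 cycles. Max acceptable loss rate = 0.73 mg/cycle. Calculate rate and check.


Loss = 9.746 - 9.508 = 0.238 g
Rate = 0.238 g / 288 cycles x 1000 = 0.826 mg/cycle
Max = 0.73 mg/cycle
Passes: No


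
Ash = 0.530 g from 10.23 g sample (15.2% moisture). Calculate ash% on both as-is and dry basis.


As-is ash = 5.18%
Dry-basis ash = 6.11%

As-is ash% = 0.530 / 10.23 x 100 = 5.18%
Dry mass = 10.23 x (100 - 15.2) / 100 = 8.67504 g
Dry-basis ash% = 0.530 / 8.67504 x 100 = 6.11%


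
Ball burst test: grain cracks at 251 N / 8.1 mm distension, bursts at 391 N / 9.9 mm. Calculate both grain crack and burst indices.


Crack index = 251 / 8.1 = 31.0 N/mm
Burst index = 391 / 9.9 = 39.5 N/mm


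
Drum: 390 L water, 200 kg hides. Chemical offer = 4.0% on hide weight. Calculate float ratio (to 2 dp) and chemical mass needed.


Float ratio = 390 / 200 = 1.95
Chemical = 200 x 4.0 / 100 = 8 kg


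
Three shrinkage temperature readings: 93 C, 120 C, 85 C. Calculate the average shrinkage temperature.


99.3 C


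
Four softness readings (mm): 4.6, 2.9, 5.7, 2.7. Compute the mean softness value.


3.98 mm

Sum = 4.6 + 2.9 + 5.7 + 2.7
Mean = 15.9 / 4 = 3.98 mm


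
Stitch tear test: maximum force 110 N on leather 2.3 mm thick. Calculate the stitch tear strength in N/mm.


Stitch tear strength = force / thickness
STS = 110 / 2.3 = 47.8 N/mm


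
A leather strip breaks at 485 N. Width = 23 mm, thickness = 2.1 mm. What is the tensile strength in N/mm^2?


10.04 N/mm^2

Cross-sectional area = 23 x 2.1 = 48.3 mm^2
Tensile strength = 485 / 48.3 = 10.04 N/mm^2
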